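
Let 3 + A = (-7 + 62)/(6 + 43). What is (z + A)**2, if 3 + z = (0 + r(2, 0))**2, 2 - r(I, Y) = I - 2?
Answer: 1849/2401 ≈ 0.77010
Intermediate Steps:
r(I, Y) = 4 - I (r(I, Y) = 2 - (I - 2) = 2 - (-2 + I) = 2 + (2 - I) = 4 - I)
A = -92/49 (A = -3 + (-7 + 62)/(6 + 43) = -3 + 55/49 = -92/49 ≈ -1.8776)
z = 1 (z = -3 + (0 + (4 - 1*2))**2 = -3 + (0 + (4 - 2))**2 = -3 + (0 + 2)**2 = -3 + 2**2 = -3 + 4 = 1)
(z + A)**2 = (1 - 92/49)**2 = (-43/49)**2 = 1849/2401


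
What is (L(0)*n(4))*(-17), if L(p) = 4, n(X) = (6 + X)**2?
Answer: -6800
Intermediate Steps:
(L(0)*n(4))*(-17) = (4*(6 + 4)**2)*(-17) = (4*10**2)*(-17) = (4*100)*(-17) = 400*(-17) = -6800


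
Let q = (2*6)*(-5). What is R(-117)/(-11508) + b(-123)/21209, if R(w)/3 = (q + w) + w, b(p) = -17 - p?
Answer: 474433/5811266 ≈ 0.081640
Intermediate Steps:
q = -60 (q = 12*(-5) = -60)
R(w) = -180 + 6*w (R(w) = 3*((-60 + w) + w) = 3*(-60 + 2*w) = -180 + 6*w)
R(-117)/(-11508) + b(-123)/21209 = (-180 + 6*(-117))/(-11508) + (-17 - 1*(-123))/21209 = (-180 - 702)*(-1/11508) + (-17 + 123)*(1/21209) = -882*(-1/11508) + 106*(1/21209) = 21/274 + 106/21209 = 474433/5811266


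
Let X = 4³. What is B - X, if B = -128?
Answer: -192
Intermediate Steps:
X = 64
B - X = -128 - 1*64 = -128 - 64 = -192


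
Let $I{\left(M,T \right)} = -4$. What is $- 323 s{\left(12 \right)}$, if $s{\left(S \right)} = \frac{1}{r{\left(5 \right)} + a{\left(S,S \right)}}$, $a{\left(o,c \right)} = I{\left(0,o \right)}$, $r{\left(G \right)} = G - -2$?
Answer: $- \frac{323}{3} \approx -107.67$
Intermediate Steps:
$r{\left(G \right)} = 2 + G$ ($r{\left(G \right)} = G + 2 = 2 + G$)
$a{\left(o,c \right)} = -4$
$s{\left(S \right)} = \frac{1}{3}$ ($s{\left(S \right)} = \frac{1}{\left(2 + 5\right) - 4} = \frac{1}{7 - 4} = \frac{1}{3}$)
$- 323 s{\left(12 \right)} = \left(-323\right) \frac{1}{3} = - \frac{323}{3}$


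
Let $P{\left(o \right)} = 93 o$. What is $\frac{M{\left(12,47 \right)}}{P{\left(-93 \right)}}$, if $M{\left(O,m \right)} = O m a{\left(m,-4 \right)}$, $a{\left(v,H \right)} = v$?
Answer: $- \frac{8836}{2883} \approx -3.0649$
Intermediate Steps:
$M{\left(O,m \right)} = O m^{2}$ ($M{\left(O,m \right)} = O m m = O m^{2}$)
$\frac{M{\left(12,47 \right)}}{P{\left(-93 \right)}} = \frac{12 \cdot 47^{2}}{93 \left(-93\right)} = \frac{12 \cdot 2209}{-8649} = 26508 \left(- \frac{1}{8649}\right) = - \frac{8836}{2883}$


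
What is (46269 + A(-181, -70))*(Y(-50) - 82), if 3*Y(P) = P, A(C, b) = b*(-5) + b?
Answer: -13778504/3 ≈ -4.5928e+6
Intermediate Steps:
A(C, b) = -4*b (A(C, b) = -5*b + b = -4*b)
Y(P) = P/3
(46269 + A(-181, -70))*(Y(-50) - 82) = (46269 - 4*(-70))*((⅓)*(-50) - 82) = (46269 + 280)*(-50/3 - 82) = 46549*(-296/3) = -13778504/3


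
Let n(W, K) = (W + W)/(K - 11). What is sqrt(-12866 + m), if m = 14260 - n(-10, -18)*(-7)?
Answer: sqrt(1176414)/29 ≈ 37.401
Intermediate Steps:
n(W, K) = 2*W/(-11 + K) (n(W, K) = (2*W)/(-11 + K) = 2*W/(-11 + K))
m = 413680/29 (m = 14260 - 2*(-10)/(-11 - 18)*(-7) = 14260 - 2*(-10)/(-29)*(-7) = 14260 - 2*(-10)*(-1/29)*(-7) = 14260 - 20*(-7)/29 = 14260 - 1*(-140/29) = 14260 + 140/29 = 413680/29 ≈ 14265.)
sqrt(-12866 + m) = sqrt(-12866 + 413680/29) = sqrt(40566/29) = sqrt(1176414)/29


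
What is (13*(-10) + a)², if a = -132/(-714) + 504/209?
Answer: 10040380846336/618566641 ≈ 16232.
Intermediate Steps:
a = 64574/24871 (a = -132*(-1/714) + 504*(1/209) = 22/119 + 504/209 = 64574/24871 ≈ 2.5964)
(13*(-10) + a)² = (13*(-10) + 64574/24871)² = (-130 + 64574/24871)² = (-3168656/24871)² = 10040380846336/618566641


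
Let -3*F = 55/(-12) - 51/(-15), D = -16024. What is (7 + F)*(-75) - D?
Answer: 185633/12 ≈ 15469.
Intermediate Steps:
F = 71/180 (F = -(55/(-12) - 51/(-15))/3 = -(55*(-1/12) - 51*(-1/15))/3 = -(-55/12 + 17/5)/3 = -1/3*(-71/60) = 71/180 ≈ 0.39444)
(7 + F)*(-75) - D = (7 + 71/180)*(-75) - 1*(-16024) = (1331/180)*(-75) + 16024 = -6655/12 + 16024 = 185633/12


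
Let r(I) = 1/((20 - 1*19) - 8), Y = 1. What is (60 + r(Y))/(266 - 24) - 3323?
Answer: -5628743/1694 ≈ -3322.8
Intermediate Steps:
r(I) = -⅐ (r(I) = 1/((20 - 19) - 8) = 1/(1 - 8) = 1/(-7) = -⅐)
(60 + r(Y))/(266 - 24) - 3323 = (60 - ⅐)/(266 - 24) - 3323 = (419/7)/242 - 3323 = (419/7)*(1/242) - 3323 = 419/1694 - 3323 = -5628743/1694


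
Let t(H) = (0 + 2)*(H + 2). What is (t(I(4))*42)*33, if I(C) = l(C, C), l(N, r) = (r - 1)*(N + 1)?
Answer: 47124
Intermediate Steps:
l(N, r) = (1 + N)*(-1 + r) (l(N, r) = (-1 + r)*(1 + N) = (1 + N)*(-1 + r))
I(C) = -1 + C² (I(C) = -1 + C - C + C*C = -1 + C - C + C² = -1 + C²)
t(H) = 4 + 2*H (t(H) = 2*(2 + H) = 4 + 2*H)
(t(I(4))*42)*33 = ((4 + 2*(-1 + 4²))*42)*33 = ((4 + 2*(-1 + 16))*42)*33 = ((4 + 2*15)*42)*33 = ((4 + 30)*42)*33 = (34*42)*33 = 1428*33 = 47124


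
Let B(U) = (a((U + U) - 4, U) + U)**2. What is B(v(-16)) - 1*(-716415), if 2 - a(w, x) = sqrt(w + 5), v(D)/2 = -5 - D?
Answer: 717036 - 144*sqrt(5) ≈ 7.1671e+5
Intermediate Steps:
v(D) = -10 - 2*D (v(D) = 2*(-5 - D) = -10 - 2*D)
a(w, x) = 2 - sqrt(5 + w) (a(w, x) = 2 - sqrt(w + 5) = 2 - sqrt(5 + w))
B(U) = (2 + U - sqrt(1 + 2*U))**2 (B(U) = ((2 - sqrt(5 + ((U + U) - 4))) + U)**2 = ((2 - sqrt(5 + (2*U - 4))) + U)**2 = ((2 - sqrt(5 + (-4 + 2*U))) + U)**2 = ((2 - sqrt(1 + 2*U)) + U)**2 = (2 + U - sqrt(1 + 2*U))**2)
B(v(-16)) - 1*(-716415) = (2 + (-10 - 2*(-16)) - sqrt(1 + 2*(-10 - 2*(-16))))**2 - 1*(-716415) = (2 + (-10 + 32) - sqrt(1 + 2*(-10 + 32)))**2 + 716415 = (2 + 22 - sqrt(1 + 2*22))**2 + 716415 = (2 + 22 - sqrt(1 + 44))**2 + 716415 = (2 + 22 - sqrt(45))**2 + 716415 = (2 + 22 - 3*sqrt(5))**2 + 716415 = (24 - 3*sqrt(5))**2 + 716415 = 716415 + (24 - 3*sqrt(5))**2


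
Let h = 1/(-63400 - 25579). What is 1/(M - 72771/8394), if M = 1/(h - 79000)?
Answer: -19668096120798/170510973624499 ≈ -0.11535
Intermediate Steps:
h = -1/88979 (h = 1/(-88979) = -1/88979 ≈ -1.1239e-5)
M = -88979/7029341001 (M = 1/(-1/88979 - 79000) = 1/(-7029341001/88979) = -88979/7029341001 ≈ -1.2658e-5)
1/(M - 72771/8394) = 1/(-88979/7029341001 - 72771/8394) = 1/(-88979/7029341001 - 72771*1/8394) = 1/(-88979/7029341001 - 24257/2798) = 1/(-170510973624499/19668096120798) = -19668096120798/170510973624499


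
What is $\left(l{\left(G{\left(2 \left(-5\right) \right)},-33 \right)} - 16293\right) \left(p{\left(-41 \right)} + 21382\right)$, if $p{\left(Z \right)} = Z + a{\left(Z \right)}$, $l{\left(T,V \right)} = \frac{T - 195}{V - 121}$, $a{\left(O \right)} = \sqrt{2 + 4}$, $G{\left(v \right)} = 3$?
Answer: $- \frac{26771537565}{77} - \frac{1254465 \sqrt{6}}{77} \approx -3.4772 \cdot 10^{8}$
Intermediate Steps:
$a{\left(O \right)} = \sqrt{6}$
$l{\left(T,V \right)} = \frac{-195 + T}{-121 + V}$
$p{\left(Z \right)} = Z + \sqrt{6}$
$\left(l{\left(G{\left(2 \left(-5\right) \right)},-33 \right)} - 16293\right) \left(p{\left(-41 \right)} + 21382\right) = \left(\frac{-195 + 3}{-121 - 33} - 16293\right) \left(\left(-41 + \sqrt{6}\right) + 21382\right) = \left(\frac{1}{-154} \left(-192\right) - 16293\right) \left(21341 + \sqrt{6}\right) = \left(\left(- \frac{1}{154}\right) \left(-192\right) - 16293\right) \left(21341 + \sqrt{6}\right) = \left(\frac{96}{77} - 16293\right) \left(21341 + \sqrt{6}\right) = - \frac{1254465 \left(21341 + \sqrt{6}\right)}{77} = - \frac{26771537565}{77} - \frac{1254465 \sqrt{6}}{77}$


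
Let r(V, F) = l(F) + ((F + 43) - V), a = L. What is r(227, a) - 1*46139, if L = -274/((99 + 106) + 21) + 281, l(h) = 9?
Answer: -5201866/113 ≈ -46034.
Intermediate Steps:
L = 31616/113 (L = -274/(205 + 21) + 281 = -274/226 + 281 = -274*1/226 + 281 = -137/113 + 281 = 31616/113 ≈ 279.79)
a = 31616/113 ≈ 279.79
r(V, F) = 52 + F - V (r(V, F) = 9 + ((F + 43) - V) = 9 + ((43 + F) - V) = 9 + (43 + F - V) = 52 + F - V)
r(227, a) - 1*46139 = (52 + 31616/113 - 1*227) - 1*46139 = (52 + 31616/113 - 227) - 46139 = 11841/113 - 46139 = -5201866/113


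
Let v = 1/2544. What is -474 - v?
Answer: -1205857/2544 ≈ -474.00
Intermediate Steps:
v = 1/2544 ≈ 0.00039308
-474 - v = -474 - 1*1/2544 = -474 - 1/2544 = -1205857/2544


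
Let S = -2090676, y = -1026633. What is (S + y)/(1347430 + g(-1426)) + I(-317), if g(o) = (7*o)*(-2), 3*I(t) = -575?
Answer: -265201159/1367394 ≈ -193.95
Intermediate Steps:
I(t) = -575/3 (I(t) = (⅓)*(-575) = -575/3)
g(o) = -14*o
(S + y)/(1347430 + g(-1426)) + I(-317) = (-2090676 - 1026633)/(1347430 - 14*(-1426)) - 575/3 = -3117309/(1347430 + 19964) - 575/3 = -3117309/1367394 - 575/3 = -3117309*1/1367394 - 575/3 = -1039103/455798 - 575/3 = -265201159/1367394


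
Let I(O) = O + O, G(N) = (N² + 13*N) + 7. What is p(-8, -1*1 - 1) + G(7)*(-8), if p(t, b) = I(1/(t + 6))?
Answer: -1177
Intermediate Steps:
G(N) = 7 + N² + 13*N
I(O) = 2*O
p(t, b) = 2/(6 + t) (p(t, b) = 2/(t + 6) = 2/(6 + t))
p(-8, -1*1 - 1) + G(7)*(-8) = 2/(6 - 8) + (7 + 7² + 13*7)*(-8) = 2/(-2) + (7 + 49 + 91)*(-8) = 2*(-½) + 147*(-8) = -1 - 1176 = -1177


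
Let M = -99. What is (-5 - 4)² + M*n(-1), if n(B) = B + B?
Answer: 279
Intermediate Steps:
n(B) = 2*B
(-5 - 4)² + M*n(-1) = (-5 - 4)² - 198*(-1) = (-9)² - 99*(-2) = 81 + 198 = 279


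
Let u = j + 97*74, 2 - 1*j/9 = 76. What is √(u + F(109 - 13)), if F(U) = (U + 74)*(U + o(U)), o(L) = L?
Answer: 4*√2447 ≈ 197.87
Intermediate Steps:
j = -666 (j = 18 - 9*76 = 18 - 684 = -666)
u = 6512 (u = -666 + 97*74 = -666 + 7178 = 6512)
F(U) = 2*U*(74 + U) (F(U) = (U + 74)*(U + U) = (74 + U)*(2*U) = 2*U*(74 + U))
√(u + F(109 - 13)) = √(6512 + 2*(109 - 13)*(74 + (109 - 13))) = √(6512 + 2*96*(74 + 96)) = √(6512 + 2*96*170) = √(6512 + 32640) = √39152 = 4*√2447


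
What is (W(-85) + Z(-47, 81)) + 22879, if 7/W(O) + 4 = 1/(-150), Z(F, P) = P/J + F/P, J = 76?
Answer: 84642050113/3699756 ≈ 22878.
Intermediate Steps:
Z(F, P) = P/76 + F/P
W(O) = -1050/601 (W(O) = 7/(-4 + 1/(-150)) = 7/(-4 - 1/150) = 7/(-601/150) = 7*(-150/601) = -1050/601)
(W(-85) + Z(-47, 81)) + 22879 = (-1050/601 + ((1/76)*81 - 47/81)) + 22879 = (-1050/601 + (81/76 - 47*1/81)) + 22879 = (-1050/601 + (81/76 - 47/81)) + 22879 = (-1050/601 + 2989/6156) + 22879 = -4667411/3699756 + 22879 = 84642050113/3699756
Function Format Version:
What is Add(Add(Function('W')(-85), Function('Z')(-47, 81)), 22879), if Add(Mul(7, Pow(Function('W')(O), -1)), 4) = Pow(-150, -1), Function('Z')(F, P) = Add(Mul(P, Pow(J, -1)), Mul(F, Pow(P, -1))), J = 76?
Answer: Rational(84642050113, 3699756) ≈ 22878.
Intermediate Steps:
Function('Z')(F, P) = Add(Mul(Rational(1, 76), P), Mul(F, Pow(P, -1))) (Function('Z')(F, P) = Add(Mul(P, Pow(76, -1)), Mul(F, Pow(P, -1))) = Add(Mul(P, Rational(1, 76)), Mul(F, Pow(P, -1))) = Add(Mul(Rational(1, 76), P), Mul(F, Pow(P, -1))))
Function('W')(O) = Rational(-1050, 601) (Function('W')(O) = Mul(7, Pow(Add(-4, Pow(-150, -1)), -1)) = Mul(7, Pow(Add(-4, Rational(-1, 150)), -1)) = Mul(7, Pow(Rational(-601, 150), -1)) = Mul(7, Rational(-150, 601)) = Rational(-1050, 601))
Add(Add(Function('W')(-85), Function('Z')(-47, 81)), 22879) = Add(Add(Rational(-1050, 601), Add(Mul(Rational(1, 76), 81), Mul(-47, Pow(81, -1)))), 22879) = Add(Add(Rational(-1050, 601), Add(Rational(81, 76), Mul(-47, Rational(1, 81)))), 22879) = Add(Add(Rational(-1050, 601), Add(Rational(81, 76), Rational(-47, 81))), 22879) = Add(Add(Rational(-1050, 601), Rational(2989, 6156)), 22879) = Add(Rational(-4667411, 3699756), 22879) = Rational(84642050113, 3699756)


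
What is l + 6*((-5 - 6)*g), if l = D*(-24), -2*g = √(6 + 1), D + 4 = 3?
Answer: 24 + 33*√7 ≈ 111.31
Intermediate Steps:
D = -1 (D = -4 + 3 = -1)
g = -√7/2 (g = -√(6 + 1)/2 = -√7/2 ≈ -1.3229)
l = 24 (l = -1*(-24) = 24)
l + 6*((-5 - 6)*g) = 24 + 6*((-5 - 6)*(-√7/2)) = 24 + 6*(-(-11)*√7/2) = 24 + 6*(11*√7/2) = 24 + 33*√7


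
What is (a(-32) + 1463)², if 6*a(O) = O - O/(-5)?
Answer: 53042089/25 ≈ 2.1217e+6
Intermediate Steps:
a(O) = O/5 (a(O) = (O - O/(-5))/6 = (O - O*(-1)/5)/6 = (O - (-1)*O/5)/6 = (O + O/5)/6 = (6*O/5)/6 = O/5)
(a(-32) + 1463)² = ((⅕)*(-32) + 1463)² = (-32/5 + 1463)² = (7283/5)² = 53042089/25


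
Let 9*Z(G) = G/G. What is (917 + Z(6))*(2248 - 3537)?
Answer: -10639406/9 ≈ -1.1822e+6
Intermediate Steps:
Z(G) = ⅑ (Z(G) = (G/G)/9 = (⅑)*1 = ⅑)
(917 + Z(6))*(2248 - 3537) = (917 + ⅑)*(2248 - 3537) = (8254/9)*(-1289) = -10639406/9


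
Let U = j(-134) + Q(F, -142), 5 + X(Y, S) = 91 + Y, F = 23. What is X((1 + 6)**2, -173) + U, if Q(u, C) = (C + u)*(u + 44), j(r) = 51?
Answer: -7787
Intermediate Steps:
Q(u, C) = (44 + u)*(C + u) (Q(u, C) = (C + u)*(44 + u) = (44 + u)*(C + u))
X(Y, S) = 86 + Y (X(Y, S) = -5 + (91 + Y) = 86 + Y)
U = -7922 (U = 51 + (23**2 + 44*(-142) + 44*23 - 142*23) = 51 + (529 - 6248 + 1012 - 3266) = 51 - 7973 = -7922)
X((1 + 6)**2, -173) + U = (86 + (1 + 6)**2) - 7922 = (86 + 7**2) - 7922 = (86 + 49) - 7922 = 135 - 7922 = -7787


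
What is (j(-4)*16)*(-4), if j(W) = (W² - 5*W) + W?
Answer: -2048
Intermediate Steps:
j(W) = W² - 4*W
(j(-4)*16)*(-4) = (-4*(-4 - 4)*16)*(-4) = (-4*(-8)*16)*(-4) = (32*16)*(-4) = 512*(-4) = -2048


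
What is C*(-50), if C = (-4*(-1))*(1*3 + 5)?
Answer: -1600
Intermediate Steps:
C = 32 (C = 4*(3 + 5) = 4*8 = 32)
C*(-50) = 32*(-50) = -1600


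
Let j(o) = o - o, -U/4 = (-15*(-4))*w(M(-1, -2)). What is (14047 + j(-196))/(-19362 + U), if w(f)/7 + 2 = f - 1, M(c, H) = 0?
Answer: -1277/1302 ≈ -0.98080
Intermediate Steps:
w(f) = -21 + 7*f (w(f) = -14 + 7*(f - 1) = -14 + 7*(-1 + f) = -14 + (-7 + 7*f) = -21 + 7*f)
U = 5040 (U = -4*(-15*(-4))*(-21 + 7*0) = -240*(-21 + 0) = -240*(-21) = -4*(-1260) = 5040)
j(o) = 0
(14047 + j(-196))/(-19362 + U) = (14047 + 0)/(-19362 + 5040) = 14047/(-14322) = 14047*(-1/14322) = -1277/1302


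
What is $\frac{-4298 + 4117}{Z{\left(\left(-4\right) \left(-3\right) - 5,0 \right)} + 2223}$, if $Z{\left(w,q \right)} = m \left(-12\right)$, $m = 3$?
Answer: $- \frac{181}{2187} \approx -0.082762$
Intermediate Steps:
$Z{\left(w,q \right)} = -36$ ($Z{\left(w,q \right)} = 3 \left(-12\right) = -36$)
$\frac{-4298 + 4117}{Z{\left(\left(-4\right) \left(-3\right) - 5,0 \right)} + 2223} = \frac{-4298 + 4117}{-36 + 2223} = - \frac{181}{2187}$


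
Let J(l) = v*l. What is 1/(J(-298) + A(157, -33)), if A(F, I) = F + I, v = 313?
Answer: -1/93150 ≈ -1.0735e-5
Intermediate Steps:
J(l) = 313*l
1/(J(-298) + A(157, -33)) = 1/(313*(-298) + (157 - 33)) = 1/(-93274 + 124) = 1/(-93150) = -1/93150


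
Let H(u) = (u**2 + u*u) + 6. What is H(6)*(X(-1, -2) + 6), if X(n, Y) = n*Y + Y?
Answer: 468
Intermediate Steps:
H(u) = 6 + 2*u**2 (H(u) = (u**2 + u**2) + 6 = 2*u**2 + 6 = 6 + 2*u**2)
X(n, Y) = Y + Y*n (X(n, Y) = Y*n + Y = Y + Y*n)
H(6)*(X(-1, -2) + 6) = (6 + 2*6**2)*(-2*(1 - 1) + 6) = (6 + 2*36)*(-2*0 + 6) = (6 + 72)*(0 + 6) = 78*6 = 468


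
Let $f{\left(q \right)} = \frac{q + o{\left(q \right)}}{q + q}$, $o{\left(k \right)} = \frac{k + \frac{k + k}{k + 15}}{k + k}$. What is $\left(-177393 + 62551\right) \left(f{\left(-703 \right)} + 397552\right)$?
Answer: $- \frac{22082030172191717}{483664} \approx -4.5656 \cdot 10^{10}$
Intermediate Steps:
$o{\left(k \right)} = \frac{k + \frac{2 k}{15 + k}}{2 k}$
$f{\left(q \right)} = \frac{q + \frac{17 + q}{2 \left(15 + q\right)}}{2 q}$ ($f{\left(q \right)} = \frac{q + \frac{17 + q}{2 \left(15 + q\right)}}{q + q} = \frac{q + \frac{17 + q}{2 \left(15 + q\right)}}{2 q}$)
$\left(-177393 + 62551\right) \left(f{\left(-703 \right)} + 397552\right) = \left(-177393 + 62551\right) \left(\frac{17 - 703 + 2 \left(-703\right) \left(15 - 703\right)}{4 \left(-703\right) \left(15 - 703\right)} + 397552\right) = - 114842 \left(\frac{1}{4} \left(- \frac{1}{703}\right) \frac{1}{-688} \left(17 - 703 + 2 \left(-703\right) \left(-688\right)\right) + 397552\right) = - 114842 \left(\frac{1}{4} \left(- \frac{1}{703}\right) \left(- \frac{1}{688}\right) \left(17 - 703 + 967328\right) + 397552\right) = - 114842 \left(\frac{1}{4} \left(- \frac{1}{703}\right) \left(- \frac{1}{688}\right) 966642 + 397552\right) = - 114842 \left(\frac{483321}{967328} + 397552\right) = \left(-114842\right) \frac{384563664377}{967328} = - \frac{22082030172191717}{483664}$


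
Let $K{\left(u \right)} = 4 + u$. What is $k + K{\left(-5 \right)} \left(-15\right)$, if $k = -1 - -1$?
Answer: $15$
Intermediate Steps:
$k = 0$ ($k = -1 + 1 = 0$)
$k + K{\left(-5 \right)} \left(-15\right) = 0 + \left(4 - 5\right) \left(-15\right) = 0 - -15 = 0 + 15 = 15$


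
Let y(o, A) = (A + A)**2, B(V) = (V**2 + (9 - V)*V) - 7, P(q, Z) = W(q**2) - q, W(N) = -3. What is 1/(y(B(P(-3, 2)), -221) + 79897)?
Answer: 1/275261 ≈ 3.6329e-6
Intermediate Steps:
P(q, Z) = -3 - q
B(V) = -7 + V**2 + V*(9 - V) (B(V) = (V**2 + V*(9 - V)) - 7 = -7 + V**2 + V*(9 - V))
y(o, A) = 4*A**2 (y(o, A) = (2*A)**2 = 4*A**2)
1/(y(B(P(-3, 2)), -221) + 79897) = 1/(4*(-221)**2 + 79897) = 1/(4*48841 + 79897) = 1/(195364 + 79897) = 1/275261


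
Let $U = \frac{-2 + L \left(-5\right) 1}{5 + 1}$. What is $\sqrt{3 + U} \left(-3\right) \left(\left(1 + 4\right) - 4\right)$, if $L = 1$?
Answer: $- \frac{\sqrt{66}}{2} \approx -4.062$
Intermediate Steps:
$U = - \frac{7}{6}$ ($U = \frac{-2 + 1 \left(-5\right) 1}{5 + 1} = \frac{-2 - 5}{6} = \left(-2 - 5\right) \frac{1}{6} = \left(-7\right) \frac{1}{6} = - \frac{7}{6} \approx -1.1667$)
$\sqrt{3 + U} \left(-3\right) \left(\left(1 + 4\right) - 4\right) = \sqrt{3 - \frac{7}{6}} \left(-3\right) \left(\left(1 + 4\right) - 4\right) = \sqrt{\frac{11}{6}} \left(-3\right) \left(5 - 4\right) = \frac{\sqrt{66}}{6} \left(-3\right) 1 = - \frac{\sqrt{66}}{2} \cdot 1 = - \frac{\sqrt{66}}{2}$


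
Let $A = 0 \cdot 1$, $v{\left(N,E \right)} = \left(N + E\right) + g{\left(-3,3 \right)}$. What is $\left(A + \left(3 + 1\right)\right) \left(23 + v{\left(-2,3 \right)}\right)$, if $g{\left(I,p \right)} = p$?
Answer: $108$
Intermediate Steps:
$v{\left(N,E \right)} = 3 + E + N$ ($v{\left(N,E \right)} = \left(N + E\right) + 3 = \left(E + N\right) + 3 = 3 + E + N$)
$A = 0$
$\left(A + \left(3 + 1\right)\right) \left(23 + v{\left(-2,3 \right)}\right) = \left(0 + \left(3 + 1\right)\right) \left(23 + \left(3 + 3 - 2\right)\right) = \left(0 + 4\right) \left(23 + 4\right) = 4 \cdot 27 = 108$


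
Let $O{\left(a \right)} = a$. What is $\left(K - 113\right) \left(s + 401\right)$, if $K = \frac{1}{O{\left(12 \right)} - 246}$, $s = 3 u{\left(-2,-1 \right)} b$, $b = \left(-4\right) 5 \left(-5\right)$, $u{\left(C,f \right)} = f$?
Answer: $- \frac{2670743}{234} \approx -11413.0$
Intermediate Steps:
$b = 100$ ($b = \left(-20\right) \left(-5\right) = 100$)
$s = -300$ ($s = 3 \left(-1\right) 100 = \left(-3\right) 100 = -300$)
$K = - \frac{1}{234}$ ($K = \frac{1}{12 - 246} = \frac{1}{-234} = - \frac{1}{234} \approx -0.0042735$)
$\left(K - 113\right) \left(s + 401\right) = \left(- \frac{1}{234} - 113\right) \left(-300 + 401\right) = \left(- \frac{26443}{234}\right) 101 = - \frac{2670743}{234}$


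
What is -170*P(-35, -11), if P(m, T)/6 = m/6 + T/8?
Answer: 14705/2 ≈ 7352.5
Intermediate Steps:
P(m, T) = m + 3*T/4 (P(m, T) = 6*(m/6 + T/8) = m + 3*T/4)
-170*P(-35, -11) = -170*(-35 + (3/4)*(-11)) = -170*(-35 - 33/4) = -170*(-173/4) = 14705/2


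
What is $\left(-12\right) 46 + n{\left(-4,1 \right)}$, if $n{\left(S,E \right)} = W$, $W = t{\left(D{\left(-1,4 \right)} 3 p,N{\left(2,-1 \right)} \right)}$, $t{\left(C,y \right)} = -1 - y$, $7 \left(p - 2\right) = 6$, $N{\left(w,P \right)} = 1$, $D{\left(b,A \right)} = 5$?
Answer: $-554$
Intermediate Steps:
$p = \frac{20}{7}$ ($p = 2 + \frac{1}{7} \cdot 6 = 2 + \frac{6}{7} = \frac{20}{7} \approx 2.8571$)
$W = -2$ ($W = -1 - 1 = -2$)
$n{\left(S,E \right)} = -2$
$\left(-12\right) 46 + n{\left(-4,1 \right)} = \left(-12\right) 46 - 2 = -552 - 2 = -554$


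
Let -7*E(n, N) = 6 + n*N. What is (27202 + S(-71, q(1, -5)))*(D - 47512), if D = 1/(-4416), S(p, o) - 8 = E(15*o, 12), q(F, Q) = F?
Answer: -3327004630001/2576 ≈ -1.2915e+9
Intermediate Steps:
E(n, N) = -6/7 - N*n/7 (E(n, N) = -(6 + n*N)/7 = -(6 + N*n)/7 = -6/7 - N*n/7)
S(p, o) = 50/7 - 180*o/7 (S(p, o) = 8 + (-6/7 - ⅐*12*15*o) = 8 + (-6/7 - 180*o/7) = 50/7 - 180*o/7)
D = -1/4416 ≈ -0.00022645
(27202 + S(-71, q(1, -5)))*(D - 47512) = (27202 + (50/7 - 180/7*1))*(-1/4416 - 47512) = (27202 + (50/7 - 180/7))*(-209812993/4416) = (27202 - 130/7)*(-209812993/4416) = (190284/7)*(-209812993/4416) = -3327004630001/2576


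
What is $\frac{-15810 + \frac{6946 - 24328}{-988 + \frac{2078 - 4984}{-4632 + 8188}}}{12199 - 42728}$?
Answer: $\frac{9254974858}{17891184631} \approx 0.51729$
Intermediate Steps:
$\frac{-15810 + \frac{6946 - 24328}{-988 + \frac{2078 - 4984}{-4632 + 8188}}}{12199 - 42728} = \frac{-15810 - \frac{17382}{-988 - \frac{2906}{3556}}}{-30529} = \left(-15810 - \frac{17382}{-988 - \frac{1453}{1778}}\right) \left(- \frac{1}{30529}\right) = \left(-15810 - \frac{17382}{- \frac{1758117}{1778}}\right) \left(- \frac{1}{30529}\right) = \left(-15810 - - \frac{10301732}{586039}\right) \left(- \frac{1}{30529}\right) = \left(-15810 + \frac{10301732}{586039}\right) \left(- \frac{1}{30529}\right) = \left(- \frac{9254974858}{586039}\right) \left(- \frac{1}{30529}\right) = \frac{9254974858}{17891184631}$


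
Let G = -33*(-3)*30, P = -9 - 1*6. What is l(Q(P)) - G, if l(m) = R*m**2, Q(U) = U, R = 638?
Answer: 140580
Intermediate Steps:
P = -15 (P = -9 - 6 = -15)
l(m) = 638*m**2
G = 2970 (G = 99*30 = 2970)
l(Q(P)) - G = 638*(-15)**2 - 1*2970 = 638*225 - 2970 = 143550 - 2970 = 140580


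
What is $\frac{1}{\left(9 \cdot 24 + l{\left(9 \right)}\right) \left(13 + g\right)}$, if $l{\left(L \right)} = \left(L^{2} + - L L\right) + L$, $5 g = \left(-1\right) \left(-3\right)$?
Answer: $\frac{1}{3060} \approx 0.0003268$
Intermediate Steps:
$g = \frac{3}{5}$ ($g = \frac{\left(-1\right) \left(-3\right)}{5} = \frac{1}{5} \cdot 3 = \frac{3}{5} \approx 0.6$)
$l{\left(L \right)} = L$ ($l{\left(L \right)} = \left(L^{2} - L^{2}\right) + L = 0 + L = L$)
$\frac{1}{\left(9 \cdot 24 + l{\left(9 \right)}\right) \left(13 + g\right)} = \frac{1}{\left(9 \cdot 24 + 9\right) \left(13 + \frac{3}{5}\right)} = \frac{1}{\left(216 + 9\right) \frac{68}{5}} = \frac{1}{225 \cdot \frac{68}{5}} = \frac{1}{3060}$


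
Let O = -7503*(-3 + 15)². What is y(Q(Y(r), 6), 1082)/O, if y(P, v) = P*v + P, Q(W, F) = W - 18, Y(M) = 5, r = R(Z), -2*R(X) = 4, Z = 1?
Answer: 4693/360144 ≈ 0.013031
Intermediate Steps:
R(X) = -2 (R(X) = -½*4 = -2)
r = -2
O = -1080432 (O = -7503*12² = -7503*144 = -1080432)
Q(W, F) = -18 + W
y(P, v) = P + P*v
y(Q(Y(r), 6), 1082)/O = ((-18 + 5)*(1 + 1082))/(-1080432) = -13*1083*(-1/1080432) = -14079*(-1/1080432) = 4693/360144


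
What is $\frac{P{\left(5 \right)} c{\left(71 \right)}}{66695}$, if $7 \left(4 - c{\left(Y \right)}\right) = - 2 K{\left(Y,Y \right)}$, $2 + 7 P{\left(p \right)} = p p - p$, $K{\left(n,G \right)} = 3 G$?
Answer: $\frac{8172}{3268055} \approx 0.0025006$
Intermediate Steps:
$P{\left(p \right)} = - \frac{2}{7} - \frac{p}{7} + \frac{p^{2}}{7}$ ($P{\left(p \right)} = - \frac{2}{7} + \frac{p p - p}{7} = - \frac{2}{7} + \frac{p^{2} - p}{7} = - \frac{2}{7} + \left(- \frac{p}{7} + \frac{p^{2}}{7}\right) = - \frac{2}{7} - \frac{p}{7} + \frac{p^{2}}{7}$)
$c{\left(Y \right)} = 4 + \frac{6 Y}{7}$ ($c{\left(Y \right)} = 4 - \frac{\left(-2\right) 3 Y}{7} = 4 - \frac{\left(-6\right) Y}{7} = 4 + \frac{6 Y}{7}$)
$\frac{P{\left(5 \right)} c{\left(71 \right)}}{66695} = \frac{\left(- \frac{2}{7} - \frac{5}{7} + \frac{5^{2}}{7}\right) \left(4 + \frac{6}{7} \cdot 71\right)}{66695} = \left(- \frac{2}{7} - \frac{5}{7} + \frac{1}{7} \cdot 25\right) \left(4 + \frac{426}{7}\right) \frac{1}{66695} = \left(- \frac{2}{7} - \frac{5}{7} + \frac{25}{7}\right) \frac{454}{7} \cdot \frac{1}{66695} = \frac{18}{7} \cdot \frac{454}{7} \cdot \frac{1}{66695} = \frac{8172}{49} \cdot \frac{1}{66695} = \frac{8172}{3268055}$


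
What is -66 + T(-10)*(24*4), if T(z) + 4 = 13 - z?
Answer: 1758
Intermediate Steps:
T(z) = 9 - z (T(z) = -4 + (13 - z) = 9 - z)
-66 + T(-10)*(24*4) = -66 + (9 - 1*(-10))*(24*4) = -66 + (9 + 10)*96 = -66 + 19*96 = -66 + 1824 = 1758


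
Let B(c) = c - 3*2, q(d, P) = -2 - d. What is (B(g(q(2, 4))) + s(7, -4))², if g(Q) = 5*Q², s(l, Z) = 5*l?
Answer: 11881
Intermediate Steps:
B(c) = -6 + c (B(c) = c - 6 = -6 + c)
(B(g(q(2, 4))) + s(7, -4))² = ((-6 + 5*(-2 - 1*2)²) + 5*7)² = ((-6 + 5*(-2 - 2)²) + 35)² = ((-6 + 5*(-4)²) + 35)² = ((-6 + 5*16) + 35)² = ((-6 + 80) + 35)² = (74 + 35)² = 109² = 11881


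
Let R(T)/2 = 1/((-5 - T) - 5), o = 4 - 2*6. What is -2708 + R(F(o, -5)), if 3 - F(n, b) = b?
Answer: -24373/9 ≈ -2708.1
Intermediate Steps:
o = -8 (o = 4 - 12 = -8)
F(n, b) = 3 - b
R(T) = 2/(-10 - T) (R(T) = 2/((-5 - T) - 5) = 2/(-10 - T))
-2708 + R(F(o, -5)) = -2708 - 2/(10 + (3 - 1*(-5))) = -2708 - 2/(10 + (3 + 5)) = -2708 - 2/(10 + 8) = -2708 - 2/18 = -2708 - 2*1/18 = -2708 - ⅑ = -24373/9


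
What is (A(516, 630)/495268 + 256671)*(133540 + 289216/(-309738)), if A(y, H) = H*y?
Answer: 219083547672928378668/6391804991 ≈ 3.4276e+10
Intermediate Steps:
(A(516, 630)/495268 + 256671)*(133540 + 289216/(-309738)) = ((630*516)/495268 + 256671)*(133540 + 289216/(-309738)) = (325080*(1/495268) + 256671)*(133540 + 289216*(-1/309738)) = (81270/123817 + 256671)*(133540 - 144608/154869) = (31780314477/123817)*(20681061652/154869) = 219083547672928378668/6391804991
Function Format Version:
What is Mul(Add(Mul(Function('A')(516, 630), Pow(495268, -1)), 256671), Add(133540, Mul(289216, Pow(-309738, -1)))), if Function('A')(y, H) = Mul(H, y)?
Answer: Rational(219083547672928378668, 6391804991) ≈ 3.4276e+10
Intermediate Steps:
Mul(Add(Mul(Function('A')(516, 630), Pow(495268, -1)), 256671), Add(133540, Mul(289216, Pow(-309738, -1)))) = Mul(Add(Mul(Mul(630, 516), Pow(495268, -1)), 256671), Add(133540, Mul(289216, Pow(-309738, -1)))) = Mul(Add(Mul(325080, Rational(1, 495268)), 256671), Add(133540, Mul(289216, Rational(-1, 309738)))) = Mul(Add(Rational(81270, 123817), 256671), Add(133540, Rational(-144608, 154869))) = Mul(Rational(31780314477, 123817), Rational(20681061652, 154869)) = Rational(219083547672928378668, 6391804991)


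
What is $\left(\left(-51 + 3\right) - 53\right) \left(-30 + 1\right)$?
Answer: $2929$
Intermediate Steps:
$\left(\left(-51 + 3\right) - 53\right) \left(-30 + 1\right) = \left(-48 - 53\right) \left(-29\right) = \left(-101\right) \left(-29\right) = 2929$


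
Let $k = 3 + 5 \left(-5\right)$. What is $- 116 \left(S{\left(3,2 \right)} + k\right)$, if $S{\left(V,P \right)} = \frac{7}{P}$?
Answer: $2146$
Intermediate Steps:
$k = -22$ ($k = 3 - 25 = -22$)
$- 116 \left(S{\left(3,2 \right)} + k\right) = - 116 \left(\frac{7}{2} - 22\right) = \left(-116\right) \left(- \frac{37}{2}\right) = 2146$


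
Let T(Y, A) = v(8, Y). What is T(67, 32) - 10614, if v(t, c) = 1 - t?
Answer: -10621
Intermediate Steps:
T(Y, A) = -7 (T(Y, A) = 1 - 1*8 = 1 - 8 = -7)
T(67, 32) - 10614 = -7 - 10614 = -10621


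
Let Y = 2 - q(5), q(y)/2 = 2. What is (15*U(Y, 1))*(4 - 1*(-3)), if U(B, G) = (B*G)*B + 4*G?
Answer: 840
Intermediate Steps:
q(y) = 4 (q(y) = 2*2 = 4)
Y = -2 (Y = 2 - 1*4 = 2 - 4 = -2)
U(B, G) = 4*G + G*B² (U(B, G) = G*B² + 4*G = 4*G + G*B²)
(15*U(Y, 1))*(4 - 1*(-3)) = (15*(1*(4 + (-2)²)))*(4 - 1*(-3)) = (15*(1*(4 + 4)))*(4 + 3) = (15*(1*8))*7 = (15*8)*7 = 120*7 = 840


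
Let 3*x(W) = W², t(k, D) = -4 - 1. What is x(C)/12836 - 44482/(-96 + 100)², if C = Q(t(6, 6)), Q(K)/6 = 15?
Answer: -71365969/25672 ≈ -2779.9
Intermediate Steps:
t(k, D) = -5
Q(K) = 90 (Q(K) = 6*15 = 90)
C = 90
x(W) = W²/3
x(C)/12836 - 44482/(-96 + 100)² = ((⅓)*90²)/12836 - 44482/(-96 + 100)² = ((⅓)*8100)*(1/12836) - 44482/(4²) = 2700*(1/12836) - 44482/16 = 675/3209 - 44482*1/16 = 675/3209 - 22241/8 = -71365969/25672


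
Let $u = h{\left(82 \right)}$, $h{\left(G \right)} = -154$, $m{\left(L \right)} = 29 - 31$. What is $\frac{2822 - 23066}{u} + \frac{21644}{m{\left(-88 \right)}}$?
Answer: $- \frac{117596}{11} \approx -10691.0$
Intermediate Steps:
$m{\left(L \right)} = -2$ ($m{\left(L \right)} = 29 - 31 = -2$)
$u = -154$
$\frac{2822 - 23066}{u} + \frac{21644}{m{\left(-88 \right)}} = \frac{2822 - 23066}{-154} + \frac{21644}{-2} = \left(2822 - 23066\right) \left(- \frac{1}{154}\right) + 21644 \left(- \frac{1}{2}\right) = \left(-20244\right) \left(- \frac{1}{154}\right) - 10822 = \frac{1446}{11} - 10822 = - \frac{117596}{11}$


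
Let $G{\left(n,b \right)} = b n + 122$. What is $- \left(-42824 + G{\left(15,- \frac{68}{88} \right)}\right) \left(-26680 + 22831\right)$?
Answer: $- \frac{3616901451}{22} \approx -1.644 \cdot 10^{8}$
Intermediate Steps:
$G{\left(n,b \right)} = 122 + b n$
$- \left(-42824 + G{\left(15,- \frac{68}{88} \right)}\right) \left(-26680 + 22831\right) = - \left(-42824 + \left(122 + - \frac{68}{88} \cdot 15\right)\right) \left(-26680 + 22831\right) = - \left(-42824 + \left(122 + \left(-68\right) \frac{1}{88} \cdot 15\right)\right) \left(-3849\right) = - \left(-42824 + \left(122 - \frac{255}{22}\right)\right) \left(-3849\right) = - \left(-42824 + \frac{2429}{22}\right) \left(-3849\right) = - \frac{\left(-939699\right) \left(-3849\right)}{22} = \left(-1\right) \frac{3616901451}{22} = - \frac{3616901451}{22}$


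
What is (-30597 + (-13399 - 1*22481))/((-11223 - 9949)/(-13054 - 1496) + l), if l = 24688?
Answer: -483620175/179615786 ≈ -2.6925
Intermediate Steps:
(-30597 + (-13399 - 1*22481))/((-11223 - 9949)/(-13054 - 1496) + l) = (-30597 + (-13399 - 1*22481))/((-11223 - 9949)/(-13054 - 1496) + 24688) = (-30597 + (-13399 - 22481))/(-21172/(-14550) + 24688) = (-30597 - 35880)/(-21172*(-1/14550) + 24688) = -66477/(10586/7275 + 24688) = -66477/179615786/7275 = -66477*7275/179615786 = -483620175/179615786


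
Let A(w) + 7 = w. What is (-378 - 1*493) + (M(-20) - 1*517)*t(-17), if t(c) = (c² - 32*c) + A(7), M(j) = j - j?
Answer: -431532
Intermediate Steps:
A(w) = -7 + w
M(j) = 0
t(c) = c² - 32*c (t(c) = (c² - 32*c) + (-7 + 7) = (c² - 32*c) + 0 = c² - 32*c)
(-378 - 1*493) + (M(-20) - 1*517)*t(-17) = (-378 - 1*493) + (0 - 1*517)*(-17*(-32 - 17)) = (-378 - 493) + (0 - 517)*(-17*(-49)) = -871 - 517*833 = -871 - 430661 = -431532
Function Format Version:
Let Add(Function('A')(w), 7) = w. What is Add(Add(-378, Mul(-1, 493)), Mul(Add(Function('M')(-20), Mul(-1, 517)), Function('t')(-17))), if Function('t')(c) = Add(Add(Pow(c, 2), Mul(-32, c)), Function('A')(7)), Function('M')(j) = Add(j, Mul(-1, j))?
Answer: -431532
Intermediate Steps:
Function('A')(w) = Add(-7, w)
Function('M')(j) = 0
Function('t')(c) = Add(Pow(c, 2), Mul(-32, c)) (Function('t')(c) = Add(Add(Pow(c, 2), Mul(-32, c)), Add(-7, 7)) = Add(Add(Pow(c, 2), Mul(-32, c)), 0) = Add(Pow(c, 2), Mul(-32, c)))
Add(Add(-378, Mul(-1, 493)), Mul(Add(Function('M')(-20), Mul(-1, 517)), Function('t')(-17))) = Add(Add(-378, Mul(-1, 493)), Mul(Add(0, Mul(-1, 517)), Mul(-17, Add(-32, -17)))) = Add(Add(-378, -493), Mul(Add(0, -517), Mul(-17, -49))) = Add(-871, Mul(-517, 833)) = Add(-871, -430661) = -431532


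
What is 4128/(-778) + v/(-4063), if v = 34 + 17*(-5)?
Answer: -492129/92971 ≈ -5.2934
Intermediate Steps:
v = -51 (v = 34 - 85 = -51)
4128/(-778) + v/(-4063) = 4128/(-778) - 51/(-4063) = 4128*(-1/778) - 51*(-1/4063) = -2064/389 + 3/239 = -492129/92971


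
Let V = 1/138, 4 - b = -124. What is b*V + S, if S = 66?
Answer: 4618/69 ≈ 66.927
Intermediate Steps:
b = 128 (b = 4 - 1*(-124) = 4 + 124 = 128)
V = 1/138 ≈ 0.0072464
b*V + S = 128*(1/138) + 66 = 64/69 + 66 = 4618/69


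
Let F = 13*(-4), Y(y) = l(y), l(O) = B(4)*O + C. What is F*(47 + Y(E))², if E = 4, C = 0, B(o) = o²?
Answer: -640692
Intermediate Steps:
l(O) = 16*O (l(O) = 4²*O + 0 = 16*O + 0 = 16*O)
Y(y) = 16*y
F = -52
F*(47 + Y(E))² = -52*(47 + 16*4)² = -52*(47 + 64)² = -52*111² = -52*12321 = -640692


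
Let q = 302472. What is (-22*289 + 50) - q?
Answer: -308780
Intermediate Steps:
(-22*289 + 50) - q = (-22*289 + 50) - 1*302472 = (-6358 + 50) - 302472 = -6308 - 302472 = -308780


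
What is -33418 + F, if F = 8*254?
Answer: -31386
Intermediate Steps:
F = 2032
-33418 + F = -33418 + 2032 = -31386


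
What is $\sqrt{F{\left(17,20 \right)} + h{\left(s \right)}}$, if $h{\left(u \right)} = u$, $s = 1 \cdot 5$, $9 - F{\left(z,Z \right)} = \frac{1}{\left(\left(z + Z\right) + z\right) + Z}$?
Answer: $\frac{3 \sqrt{8510}}{74} \approx 3.7399$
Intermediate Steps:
$F{\left(z,Z \right)} = 9 - \frac{1}{2 Z + 2 z}$ ($F{\left(z,Z \right)} = 9 - \frac{1}{\left(\left(z + Z\right) + z\right) + Z} = 9 - \frac{1}{\left(\left(Z + z\right) + z\right) + Z} = 9 - \frac{1}{\left(Z + 2 z\right) + Z} = 9 - \frac{1}{2 Z + 2 z}$)
$s = 5$
$\sqrt{F{\left(17,20 \right)} + h{\left(s \right)}} = \sqrt{\frac{- \frac{1}{2} + 9 \cdot 20 + 9 \cdot 17}{20 + 17} + 5} = \sqrt{\frac{- \frac{1}{2} + 180 + 153}{37} + 5} = \sqrt{\frac{1}{37} \cdot \frac{665}{2} + 5} = \sqrt{\frac{665}{74} + 5} = \sqrt{\frac{1035}{74}} = \frac{3 \sqrt{8510}}{74}$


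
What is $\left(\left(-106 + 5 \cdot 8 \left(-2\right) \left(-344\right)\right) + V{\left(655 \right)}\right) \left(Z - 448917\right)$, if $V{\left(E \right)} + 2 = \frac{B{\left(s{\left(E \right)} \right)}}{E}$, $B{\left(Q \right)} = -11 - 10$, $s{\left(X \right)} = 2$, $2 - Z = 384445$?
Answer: $- \frac{2992568925808}{131} \approx -2.2844 \cdot 10^{10}$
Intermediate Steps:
$Z = -384443$ ($Z = 2 - 384445 = -384443$)
$B{\left(Q \right)} = -21$ ($B{\left(Q \right)} = -11 - 10 = -21$)
$V{\left(E \right)} = -2 - \frac{21}{E}$
$\left(\left(-106 + 5 \cdot 8 \left(-2\right) \left(-344\right)\right) + V{\left(655 \right)}\right) \left(Z - 448917\right) = \left(\left(-106 + 5 \cdot 8 \left(-2\right) \left(-344\right)\right) - \left(2 + \frac{21}{655}\right)\right) \left(-384443 - 448917\right) = \left(\left(-106 + 40 \left(-2\right) \left(-344\right)\right) - \frac{1331}{655}\right) \left(-833360\right) = \left(\left(-106 - -27520\right) - \frac{1331}{655}\right) \left(-833360\right) = \left(\left(-106 + 27520\right) - \frac{1331}{655}\right) \left(-833360\right) = \left(27414 - \frac{1331}{655}\right) \left(-833360\right) = \frac{17954839}{655} \left(-833360\right) = - \frac{2992568925808}{131}$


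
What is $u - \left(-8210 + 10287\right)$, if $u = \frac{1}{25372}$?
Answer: $- \frac{52697643}{25372} \approx -2077.0$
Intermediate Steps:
$u = \frac{1}{25372} \approx 3.9414 \cdot 10^{-5}$
$u - \left(-8210 + 10287\right) = \frac{1}{25372} - \left(-8210 + 10287\right) = \frac{1}{25372} - 2077 = - \frac{52697643}{25372}$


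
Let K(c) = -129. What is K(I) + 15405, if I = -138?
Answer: 15276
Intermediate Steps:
K(I) + 15405 = -129 + 15405 = 15276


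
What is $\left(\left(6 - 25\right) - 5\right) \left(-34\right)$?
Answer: $816$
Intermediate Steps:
$\left(\left(6 - 25\right) - 5\right) \left(-34\right) = \left(-19 - 5\right) \left(-34\right) = \left(-24\right) \left(-34\right) = 816$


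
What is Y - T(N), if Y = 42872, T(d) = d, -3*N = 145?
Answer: 128761/3 ≈ 42920.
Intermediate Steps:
N = -145/3 (N = -⅓*145 = -145/3 ≈ -48.333)
Y - T(N) = 42872 - 1*(-145/3) = 42872 + 145/3 = 128761/3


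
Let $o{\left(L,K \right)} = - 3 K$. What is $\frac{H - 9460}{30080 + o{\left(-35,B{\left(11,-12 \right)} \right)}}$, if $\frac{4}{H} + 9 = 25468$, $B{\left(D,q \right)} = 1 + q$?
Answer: $- \frac{240842136}{766646867} \approx -0.31415$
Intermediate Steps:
$H = \frac{4}{25459}$ ($H = \frac{4}{-9 + 25468} = \frac{4}{25459} \approx 0.00015712$)
$\frac{H - 9460}{30080 + o{\left(-35,B{\left(11,-12 \right)} \right)}} = \frac{\frac{4}{25459} - 9460}{30080 - 3 \left(1 - 12\right)} = - \frac{240842136}{25459 \left(30080 - -33\right)} = - \frac{240842136}{25459 \left(30080 + 33\right)} = - \frac{240842136}{25459 \cdot 30113} = \left(- \frac{240842136}{25459}\right) \frac{1}{30113} = - \frac{240842136}{766646867}$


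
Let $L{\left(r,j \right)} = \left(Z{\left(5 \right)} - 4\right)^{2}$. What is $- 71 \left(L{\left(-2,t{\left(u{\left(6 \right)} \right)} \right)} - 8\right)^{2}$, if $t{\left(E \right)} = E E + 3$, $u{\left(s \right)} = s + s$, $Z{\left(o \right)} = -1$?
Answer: $-20519$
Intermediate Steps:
$u{\left(s \right)} = 2 s$
$t{\left(E \right)} = 3 + E^{2}$ ($t{\left(E \right)} = E^{2} + 3 = 3 + E^{2}$)
$L{\left(r,j \right)} = 25$ ($L{\left(r,j \right)} = \left(-1 - 4\right)^{2} = \left(-5\right)^{2} = 25$)
$- 71 \left(L{\left(-2,t{\left(u{\left(6 \right)} \right)} \right)} - 8\right)^{2} = - 71 \left(25 - 8\right)^{2} = - 71 \cdot 17^{2} = \left(-71\right) 289 = -20519$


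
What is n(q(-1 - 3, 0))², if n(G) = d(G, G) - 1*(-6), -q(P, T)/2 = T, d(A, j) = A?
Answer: 36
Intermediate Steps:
q(P, T) = -2*T
n(G) = 6 + G (n(G) = G - 1*(-6) = G + 6 = 6 + G)
n(q(-1 - 3, 0))² = (6 - 2*0)² = (6 + 0)² = 6² = 36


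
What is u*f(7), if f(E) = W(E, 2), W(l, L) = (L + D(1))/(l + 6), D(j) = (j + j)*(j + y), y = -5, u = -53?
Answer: 318/13 ≈ 24.462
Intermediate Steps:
D(j) = 2*j*(-5 + j) (D(j) = (j + j)*(j - 5) = (2*j)*(-5 + j) = 2*j*(-5 + j))
W(l, L) = (-8 + L)/(6 + l) (W(l, L) = (L + 2*1*(-5 + 1))/(l + 6) = (L + 2*1*(-4))/(6 + l) = (L - 8)/(6 + l) = (-8 + L)/(6 + l))
f(E) = -6/(6 + E) (f(E) = (-8 + 2)/(6 + E) = -6/(6 + E))
u*f(7) = -(-318)/(6 + 7) = -(-318)/13 = -53*(-6/13) = 318/13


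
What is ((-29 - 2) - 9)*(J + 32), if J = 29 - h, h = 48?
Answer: -520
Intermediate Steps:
J = -19 (J = 29 - 1*48 = 29 - 48 = -19)
((-29 - 2) - 9)*(J + 32) = ((-29 - 2) - 9)*(-19 + 32) = (-31 - 9)*13 = -40*13 = -520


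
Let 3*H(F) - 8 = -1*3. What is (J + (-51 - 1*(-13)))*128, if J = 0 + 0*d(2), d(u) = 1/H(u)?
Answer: -4864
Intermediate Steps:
H(F) = 5/3 (H(F) = 8/3 + (-1*3)/3 = 8/3 + (⅓)*(-3) = 8/3 - 1 = 5/3)
d(u) = ⅗ (d(u) = 1/(5/3) = ⅗)
J = 0 (J = 0 + 0*(⅗) = 0 + 0 = 0)
(J + (-51 - 1*(-13)))*128 = (0 + (-51 - 1*(-13)))*128 = (0 + (-51 + 13))*128 = (0 - 38)*128 = -38*128 = -4864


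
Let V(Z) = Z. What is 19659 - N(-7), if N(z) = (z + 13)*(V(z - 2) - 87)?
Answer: 20235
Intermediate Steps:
N(z) = (-89 + z)*(13 + z) (N(z) = (z + 13)*((z - 2) - 87) = (13 + z)*((-2 + z) - 87) = (13 + z)*(-89 + z) = (-89 + z)*(13 + z))
19659 - N(-7) = 19659 - (-1157 + (-7)² - 76*(-7)) = 19659 - (-1157 + 49 + 532) = 19659 - 1*(-576) = 19659 + 576 = 20235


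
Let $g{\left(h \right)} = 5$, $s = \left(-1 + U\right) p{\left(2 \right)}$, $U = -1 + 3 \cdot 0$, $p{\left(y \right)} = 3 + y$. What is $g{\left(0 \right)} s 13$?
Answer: $-650$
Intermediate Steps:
$U = -1$ ($U = -1 + 0 = -1$)
$s = -10$ ($s = \left(-1 - 1\right) \left(3 + 2\right) = \left(-2\right) 5 = -10$)
$g{\left(0 \right)} s 13 = 5 \left(\left(-10\right) 13\right) = 5 \left(-130\right) = -650$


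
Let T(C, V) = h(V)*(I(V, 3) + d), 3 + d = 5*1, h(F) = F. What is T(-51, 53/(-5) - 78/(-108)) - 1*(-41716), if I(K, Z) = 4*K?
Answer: 85225216/2025 ≈ 42087.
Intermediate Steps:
d = 2 (d = -3 + 5*1 = -3 + 5 = 2)
T(C, V) = V*(2 + 4*V) (T(C, V) = V*(4*V + 2) = V*(2 + 4*V))
T(-51, 53/(-5) - 78/(-108)) - 1*(-41716) = 2*(53/(-5) - 78/(-108))*(1 + 2*(53/(-5) - 78/(-108))) - 1*(-41716) = 2*(53*(-⅕) - 78*(-1/108))*(1 + 2*(53*(-⅕) - 78*(-1/108))) + 41716 = 2*(-53/5 + 13/18)*(1 + 2*(-53/5 + 13/18)) + 41716 = 2*(-889/90)*(1 + 2*(-889/90)) + 41716 = 2*(-889/90)*(1 - 889/45) + 41716 = 2*(-889/90)*(-844/45) + 41716 = 750316/2025 + 41716 = 85225216/2025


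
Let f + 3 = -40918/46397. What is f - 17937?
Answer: -832403098/46397 ≈ -17941.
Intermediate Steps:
f = -180109/46397 (f = -3 - 40918/46397 = -180109/46397 ≈ -3.8819)
f - 17937 = -180109/46397 - 17937 = -832403098/46397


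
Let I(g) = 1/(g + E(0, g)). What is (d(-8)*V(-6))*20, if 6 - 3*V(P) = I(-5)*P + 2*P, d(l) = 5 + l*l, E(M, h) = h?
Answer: 8004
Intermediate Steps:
d(l) = 5 + l²
I(g) = 1/(2*g) (I(g) = 1/(g + g) = 1/(2*g))
V(P) = 2 - 19*P/30 (V(P) = 2 - (((½)/(-5))*P + 2*P)/3 = 2 - (((½)*(-⅕))*P + 2*P)/3 = 2 - (-P/10 + 2*P)/3 = 2 - 19*P/30)
(d(-8)*V(-6))*20 = ((5 + (-8)²)*(2 - 19/30*(-6)))*20 = ((5 + 64)*(2 + 19/5))*20 = (69*(29/5))*20 = (2001/5)*20 = 8004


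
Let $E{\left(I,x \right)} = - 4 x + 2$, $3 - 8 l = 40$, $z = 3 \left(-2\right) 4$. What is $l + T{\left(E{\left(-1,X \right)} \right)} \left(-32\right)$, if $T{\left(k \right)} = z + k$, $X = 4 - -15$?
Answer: $\frac{25051}{8} \approx 3131.4$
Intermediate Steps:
$z = -24$ ($z = \left(-6\right) 4 = -24$)
$l = - \frac{37}{8}$ ($l = \frac{3}{8} - 5 = - \frac{37}{8} \approx -4.625$)
$X = 19$ ($X = 4 + 15 = 19$)
$E{\left(I,x \right)} = 2 - 4 x$
$T{\left(k \right)} = -24 + k$
$l + T{\left(E{\left(-1,X \right)} \right)} \left(-32\right) = - \frac{37}{8} + \left(-24 + \left(2 - 76\right)\right) \left(-32\right) = - \frac{37}{8} + \left(-24 - 74\right) \left(-32\right) = - \frac{37}{8} - -3136 = - \frac{37}{8} + 3136 = \frac{25051}{8}$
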